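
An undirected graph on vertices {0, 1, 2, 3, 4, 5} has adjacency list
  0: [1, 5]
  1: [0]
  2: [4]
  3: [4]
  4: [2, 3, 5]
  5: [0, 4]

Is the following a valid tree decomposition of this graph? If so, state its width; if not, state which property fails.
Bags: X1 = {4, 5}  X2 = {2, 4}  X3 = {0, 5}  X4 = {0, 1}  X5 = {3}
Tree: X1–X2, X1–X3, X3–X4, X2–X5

No — edge (4,3) lies in no bag.

A tree decomposition must satisfy three properties: every vertex lies in some bag; for every edge, both endpoints lie together in some bag; and for every vertex, the bags containing it form a connected subtree. Here edge (4,3) lies in no bag, so the decomposition is invalid.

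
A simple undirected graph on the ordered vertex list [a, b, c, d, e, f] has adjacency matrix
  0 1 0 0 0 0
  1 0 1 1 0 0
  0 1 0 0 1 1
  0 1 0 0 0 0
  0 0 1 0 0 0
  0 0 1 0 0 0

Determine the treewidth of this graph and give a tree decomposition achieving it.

Treewidth 1.
Bags: B1 = {b, c}  B2 = {a, b}  B3 = {c, e}  B4 = {b, d}  B5 = {c, f}
Tree: B1–B2, B1–B3, B1–B4, B3–B5

The largest bag has 2 vertices, giving width 1; this decomposition certifies tw(G) ≤ 1. G has an edge, so its treewidth is at least 1. Combining the bounds, tw(G) = 1.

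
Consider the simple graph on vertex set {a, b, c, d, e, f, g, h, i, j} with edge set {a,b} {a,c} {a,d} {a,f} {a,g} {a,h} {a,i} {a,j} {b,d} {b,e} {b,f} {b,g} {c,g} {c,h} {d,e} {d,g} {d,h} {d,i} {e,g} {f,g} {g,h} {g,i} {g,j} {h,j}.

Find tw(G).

3

A width-3 tree decomposition is:
Bags: B1 = {a, d, g, h}  B2 = {a, c, g, h}  B3 = {a, d, g, i}  B4 = {a, b, d, g}  B5 = {a, g, h, j}  B6 = {a, b, f, g}  B7 = {b, d, e, g}
Tree: B1–B2, B1–B3, B1–B4, B1–B5, B4–B6, B4–B7
Each bag holds 4 vertices, so the decomposition has width 3, which upper-bounds the treewidth. For the lower bound, the 4 vertices {b, d, e, g} are pairwise adjacent, and any tree decomposition puts a clique entirely inside one bag — forcing width ≥ 3. Combining the bounds, tw(G) = 3.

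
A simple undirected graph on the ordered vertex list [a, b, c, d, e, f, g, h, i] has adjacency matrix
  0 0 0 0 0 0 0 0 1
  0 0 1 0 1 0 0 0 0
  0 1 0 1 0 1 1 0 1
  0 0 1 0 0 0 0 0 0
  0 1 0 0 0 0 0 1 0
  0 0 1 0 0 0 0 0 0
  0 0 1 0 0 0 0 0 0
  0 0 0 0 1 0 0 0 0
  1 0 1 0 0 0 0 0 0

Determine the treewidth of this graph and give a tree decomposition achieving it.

Treewidth 1.
Bags: B1 = {c, i}  B2 = {c, g}  B3 = {a, i}  B4 = {c, d}  B5 = {c, f}  B6 = {b, c}  B7 = {b, e}  B8 = {e, h}
Tree: B1–B2, B1–B3, B1–B4, B1–B5, B5–B6, B6–B7, B7–B8

Every bag has size at most 2, so the width is 2 − 1 = 1 and tw(G) ≤ 1. Since G has at least one edge (e.g. c–i), it is not an edgeless graph, so tw(G) ≥ 1. The upper and lower bounds meet at 1, so that is the treewidth.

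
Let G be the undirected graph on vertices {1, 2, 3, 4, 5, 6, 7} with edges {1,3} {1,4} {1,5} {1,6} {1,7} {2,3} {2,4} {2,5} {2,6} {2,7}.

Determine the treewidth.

A width-2 tree decomposition is:
Bags: B1 = {1, 2, 5}  B2 = {1, 2, 7}  B3 = {1, 2, 4}  B4 = {1, 2, 6}  B5 = {1, 2, 3}
Tree: B1–B2, B2–B3, B3–B4, B4–B5
Each bag holds 3 vertices, so the decomposition has width 2, which upper-bounds the treewidth. For the lower bound, G contains the cycle 1–5–2–7–1, so G is not a forest; only forests have treewidth ≤ 1, hence tw(G) ≥ 2. Hence tw(G) = 2 exactly.

2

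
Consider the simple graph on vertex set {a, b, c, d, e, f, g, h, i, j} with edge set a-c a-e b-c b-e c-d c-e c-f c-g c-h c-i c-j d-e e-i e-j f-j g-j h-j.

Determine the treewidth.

A width-2 tree decomposition is:
Bags: B1 = {b, c, e}  B2 = {c, e, j}  B3 = {a, c, e}  B4 = {c, d, e}  B5 = {c, f, j}  B6 = {c, g, j}  B7 = {c, e, i}  B8 = {c, h, j}
Tree: B1–B2, B2–B3, B1–B4, B2–B5, B2–B6, B3–B7, B6–B8
Every bag has size at most 3, so the width is 3 − 1 = 2 and tw(G) ≤ 2. Conversely, {c, g, j} is a clique of size 3, and the vertices of any clique must share a bag in every tree decomposition; so some bag has ≥ 3 vertices and tw(G) ≥ 2. Combining the bounds, tw(G) = 2.

2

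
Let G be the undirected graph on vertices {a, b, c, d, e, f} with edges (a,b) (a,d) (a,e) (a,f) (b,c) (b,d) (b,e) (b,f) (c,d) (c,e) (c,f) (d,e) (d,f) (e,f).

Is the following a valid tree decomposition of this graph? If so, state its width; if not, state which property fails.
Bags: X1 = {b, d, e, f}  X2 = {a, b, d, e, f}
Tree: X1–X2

No — vertex c appears in no bag.

A tree decomposition must satisfy three properties: every vertex lies in some bag; for every edge, both endpoints lie together in some bag; and for every vertex, the bags containing it form a connected subtree. Here vertex c appears in no bag, so the decomposition is invalid.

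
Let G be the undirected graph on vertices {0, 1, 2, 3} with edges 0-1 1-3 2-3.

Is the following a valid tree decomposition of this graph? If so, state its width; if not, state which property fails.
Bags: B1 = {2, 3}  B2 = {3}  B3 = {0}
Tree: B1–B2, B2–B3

No — vertex 1 appears in no bag.

A tree decomposition must satisfy three properties: every vertex lies in some bag; for every edge, both endpoints lie together in some bag; and for every vertex, the bags containing it form a connected subtree. Here vertex 1 appears in no bag, so the decomposition is invalid.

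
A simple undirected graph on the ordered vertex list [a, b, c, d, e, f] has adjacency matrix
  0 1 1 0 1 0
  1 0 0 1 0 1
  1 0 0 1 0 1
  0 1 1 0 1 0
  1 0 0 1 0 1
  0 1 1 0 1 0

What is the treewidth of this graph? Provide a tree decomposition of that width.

The largest bag has 4 vertices, giving width 3; this decomposition certifies tw(G) ≤ 3. For the lower bound: the 4 vertex sets {a,b}, {c,f}, {d}, {e} are disjoint, each induces a connected subgraph, and every pair is joined by at least one edge of G. Contracting each set to a single vertex therefore yields K_{4} as a minor, and since treewidth is minor-monotone, tw(G) ≥ tw(K_{4}) = 3. The upper and lower bounds meet at 3, so that is the treewidth.

Treewidth 3.
One optimal decomposition is:
Bags: B1 = {a, b, d, f}  B2 = {a, c, d, f}  B3 = {a, d, e, f}
Tree: B1–B2, B2–B3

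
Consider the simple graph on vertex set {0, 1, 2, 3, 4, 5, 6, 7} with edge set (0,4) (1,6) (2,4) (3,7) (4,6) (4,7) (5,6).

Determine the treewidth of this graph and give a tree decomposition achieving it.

Treewidth 1.
One such decomposition:
Bags: B1 = {2, 4}  B2 = {0, 4}  B3 = {4, 7}  B4 = {4, 6}  B5 = {1, 6}  B6 = {5, 6}  B7 = {3, 7}
Tree: B1–B2, B1–B3, B2–B4, B4–B5, B5–B6, B3–B7

The largest bag has 2 vertices, giving width 1; this decomposition certifies tw(G) ≤ 1. Any graph with an edge has treewidth ≥ 1, and G has the edge 2–4. Therefore the treewidth is 1.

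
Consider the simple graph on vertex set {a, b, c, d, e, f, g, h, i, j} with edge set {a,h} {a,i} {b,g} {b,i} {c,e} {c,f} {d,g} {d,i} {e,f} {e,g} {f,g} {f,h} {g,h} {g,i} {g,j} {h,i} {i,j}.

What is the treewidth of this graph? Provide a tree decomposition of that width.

Treewidth 2.
Bags: B1 = {g, h, i}  B2 = {f, g, h}  B3 = {e, f, g}  B4 = {g, i, j}  B5 = {a, h, i}  B6 = {d, g, i}  B7 = {c, e, f}  B8 = {b, g, i}
Tree: B1–B2, B2–B3, B1–B4, B1–B5, B1–B6, B3–B7, B4–B8

The largest bag has 3 vertices, giving width 2; this decomposition certifies tw(G) ≤ 2. Conversely, {e, f, g} is a clique of size 3, and the vertices of any clique must share a bag in every tree decomposition; so some bag has ≥ 3 vertices and tw(G) ≥ 2. Hence tw(G) = 2 exactly.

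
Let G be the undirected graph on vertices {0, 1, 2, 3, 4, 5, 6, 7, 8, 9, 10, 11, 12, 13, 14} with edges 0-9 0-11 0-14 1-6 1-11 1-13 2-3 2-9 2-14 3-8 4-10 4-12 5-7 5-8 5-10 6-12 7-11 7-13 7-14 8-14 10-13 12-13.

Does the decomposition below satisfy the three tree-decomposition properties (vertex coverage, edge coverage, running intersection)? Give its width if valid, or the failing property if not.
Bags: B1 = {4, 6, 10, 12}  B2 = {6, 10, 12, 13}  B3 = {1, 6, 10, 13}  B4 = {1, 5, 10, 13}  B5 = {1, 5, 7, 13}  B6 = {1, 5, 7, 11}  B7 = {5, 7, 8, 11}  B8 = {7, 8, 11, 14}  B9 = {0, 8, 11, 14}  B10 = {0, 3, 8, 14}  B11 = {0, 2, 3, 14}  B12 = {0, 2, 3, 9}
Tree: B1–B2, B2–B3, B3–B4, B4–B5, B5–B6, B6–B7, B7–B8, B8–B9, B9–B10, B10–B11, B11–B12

Checking the three conditions: (i) the bags cover all of {0, 1, 2, 3, 4, 5, 6, 7, 8, 9, 10, 11, 12, 13, 14}; (ii) for each edge, some bag contains both endpoints; (iii) the bags containing any fixed vertex form a subtree. All hold, so the decomposition is valid with width 4 − 1 = 3.

Yes; width 3.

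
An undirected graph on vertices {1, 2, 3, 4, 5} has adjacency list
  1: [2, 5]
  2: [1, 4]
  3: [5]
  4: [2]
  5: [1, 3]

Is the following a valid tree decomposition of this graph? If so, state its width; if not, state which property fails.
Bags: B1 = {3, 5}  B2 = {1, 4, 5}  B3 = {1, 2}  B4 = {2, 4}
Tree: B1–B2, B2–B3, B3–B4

A tree decomposition must satisfy three properties: every vertex lies in some bag; for every edge, both endpoints lie together in some bag; and for every vertex, the bags containing it form a connected subtree. Here bags containing vertex 4 are not connected in the tree, so the decomposition is invalid.

No — bags containing vertex 4 are not connected in the tree.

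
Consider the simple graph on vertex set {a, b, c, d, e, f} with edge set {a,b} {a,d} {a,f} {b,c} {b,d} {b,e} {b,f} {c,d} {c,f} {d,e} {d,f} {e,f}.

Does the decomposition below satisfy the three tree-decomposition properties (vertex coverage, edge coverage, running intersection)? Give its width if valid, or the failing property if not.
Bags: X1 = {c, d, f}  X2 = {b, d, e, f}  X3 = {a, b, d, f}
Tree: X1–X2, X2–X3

No — edge (b,c) lies in no bag.

A tree decomposition must satisfy three properties: every vertex lies in some bag; for every edge, both endpoints lie together in some bag; and for every vertex, the bags containing it form a connected subtree. Here edge (b,c) lies in no bag, so the decomposition is invalid.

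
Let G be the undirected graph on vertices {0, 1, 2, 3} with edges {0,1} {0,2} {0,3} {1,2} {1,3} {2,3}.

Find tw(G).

3

A width-3 tree decomposition is:
Bags: B1 = {0, 1, 2, 3}
Tree: (single bag)
A single bag containing all 4 vertices is trivially a valid decomposition of width 3. Conversely, {0, 1, 2, 3} is a clique of size 4, and the vertices of any clique must share a bag in every tree decomposition; so some bag has ≥ 4 vertices and tw(G) ≥ 3. Hence tw(G) = 3 exactly.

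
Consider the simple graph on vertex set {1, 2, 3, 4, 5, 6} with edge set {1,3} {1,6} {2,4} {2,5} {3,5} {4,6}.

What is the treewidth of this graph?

A width-2 tree decomposition is:
Bags: B1 = {1, 3, 6}  B2 = {3, 4, 6}  B3 = {2, 3, 4}  B4 = {2, 3, 5}
Tree: B1–B2, B2–B3, B3–B4
The largest bag has 3 vertices, giving width 2; this decomposition certifies tw(G) ≤ 2. The edges 3–1–6–4–2–5–3 form a cycle, so G is not a tree and its treewidth is at least 2. The upper and lower bounds meet at 2, so that is the treewidth.

2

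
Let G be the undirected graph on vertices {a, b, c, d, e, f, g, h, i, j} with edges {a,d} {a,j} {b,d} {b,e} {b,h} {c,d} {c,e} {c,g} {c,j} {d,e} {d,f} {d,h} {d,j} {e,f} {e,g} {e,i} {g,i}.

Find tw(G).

A width-2 tree decomposition is:
Bags: B1 = {c, d, j}  B2 = {c, d, e}  B3 = {d, e, f}  B4 = {a, d, j}  B5 = {c, e, g}  B6 = {e, g, i}  B7 = {b, d, e}  B8 = {b, d, h}
Tree: B1–B2, B2–B3, B1–B4, B2–B5, B5–B6, B2–B7, B7–B8
The largest bag has 3 vertices, giving width 2; this decomposition certifies tw(G) ≤ 2. Conversely, {c, d, j} is a clique of size 3, and the vertices of any clique must share a bag in every tree decomposition; so some bag has ≥ 3 vertices and tw(G) ≥ 2. The upper and lower bounds meet at 2, so that is the treewidth.

2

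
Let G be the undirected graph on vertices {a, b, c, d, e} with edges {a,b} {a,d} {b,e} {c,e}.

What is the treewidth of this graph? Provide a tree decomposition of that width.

Treewidth 1.
One optimal decomposition is:
Bags: B1 = {a, d}  B2 = {a, b}  B3 = {b, e}  B4 = {c, e}
Tree: B1–B2, B2–B3, B3–B4

Every bag has size at most 2, so the width is 2 − 1 = 1 and tw(G) ≤ 1. Since G has at least one edge (e.g. d–a), it is not an edgeless graph, so tw(G) ≥ 1. Therefore the treewidth is 1.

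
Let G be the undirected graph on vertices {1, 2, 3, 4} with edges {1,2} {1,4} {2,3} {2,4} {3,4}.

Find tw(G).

2

A width-2 tree decomposition is:
Bags: B1 = {1, 2, 4}  B2 = {2, 3, 4}
Tree: B1–B2
The largest bag has 3 vertices, giving width 2; this decomposition certifies tw(G) ≤ 2. On the other hand G contains the 3-clique {1, 2, 4}. A clique must lie in a single bag of any decomposition, so no decomposition can have width below 2. Hence tw(G) = 2 exactly.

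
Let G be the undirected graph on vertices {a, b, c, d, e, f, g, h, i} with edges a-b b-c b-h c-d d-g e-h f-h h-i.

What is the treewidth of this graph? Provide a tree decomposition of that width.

The largest bag has 2 vertices, giving width 1; this decomposition certifies tw(G) ≤ 1. Any graph with an edge has treewidth ≥ 1, and G has the edge i–h. The upper and lower bounds meet at 1, so that is the treewidth.

Treewidth 1.
Bags: B1 = {h, i}  B2 = {e, h}  B3 = {b, h}  B4 = {b, c}  B5 = {c, d}  B6 = {a, b}  B7 = {d, g}  B8 = {f, h}
Tree: B1–B2, B2–B3, B3–B4, B4–B5, B4–B6, B5–B7, B3–B8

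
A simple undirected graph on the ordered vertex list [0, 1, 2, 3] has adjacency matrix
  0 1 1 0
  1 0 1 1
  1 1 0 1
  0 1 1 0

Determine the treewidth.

A width-2 tree decomposition is:
Bags: B1 = {0, 1, 2}  B2 = {1, 2, 3}
Tree: B1–B2
Every bag has size at most 3, so the width is 3 − 1 = 2 and tw(G) ≤ 2. For the lower bound, the 3 vertices {0, 1, 2} are pairwise adjacent, and any tree decomposition puts a clique entirely inside one bag — forcing width ≥ 2. Combining the bounds, tw(G) = 2.

2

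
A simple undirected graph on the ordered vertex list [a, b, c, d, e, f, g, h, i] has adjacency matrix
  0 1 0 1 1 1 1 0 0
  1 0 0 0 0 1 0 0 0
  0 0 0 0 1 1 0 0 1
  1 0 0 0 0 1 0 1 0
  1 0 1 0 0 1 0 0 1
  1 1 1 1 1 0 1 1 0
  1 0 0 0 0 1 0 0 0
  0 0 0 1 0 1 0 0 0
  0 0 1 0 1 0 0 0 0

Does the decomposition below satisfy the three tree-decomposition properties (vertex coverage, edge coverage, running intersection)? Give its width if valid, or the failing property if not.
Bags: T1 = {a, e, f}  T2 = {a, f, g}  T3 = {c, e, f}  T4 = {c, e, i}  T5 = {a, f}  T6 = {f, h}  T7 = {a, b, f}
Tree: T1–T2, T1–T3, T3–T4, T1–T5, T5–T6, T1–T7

A tree decomposition must satisfy three properties: every vertex lies in some bag; for every edge, both endpoints lie together in some bag; and for every vertex, the bags containing it form a connected subtree. Here vertex d appears in no bag, so the decomposition is invalid.

No — vertex d appears in no bag.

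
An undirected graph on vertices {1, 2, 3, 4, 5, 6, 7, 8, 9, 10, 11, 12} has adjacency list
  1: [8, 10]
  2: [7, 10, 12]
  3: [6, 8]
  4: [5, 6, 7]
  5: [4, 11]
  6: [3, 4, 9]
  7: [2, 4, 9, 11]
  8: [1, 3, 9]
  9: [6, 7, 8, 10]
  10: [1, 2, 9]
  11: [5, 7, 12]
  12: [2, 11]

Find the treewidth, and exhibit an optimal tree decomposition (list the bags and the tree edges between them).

Treewidth 3.
Bags: B1 = {1, 3, 8, 10}  B2 = {3, 8, 9, 10}  B3 = {3, 6, 9, 10}  B4 = {2, 6, 9, 10}  B5 = {2, 6, 7, 9}  B6 = {2, 4, 6, 7}  B7 = {2, 4, 7, 12}  B8 = {4, 7, 11, 12}  B9 = {4, 5, 11, 12}
Tree: B1–B2, B2–B3, B3–B4, B4–B5, B5–B6, B6–B7, B7–B8, B8–B9

The largest bag has 4 vertices, giving width 3; this decomposition certifies tw(G) ≤ 3. For the lower bound: the 4 vertex sets {1,3,8}, {10}, {9}, {2,4,6,7} are disjoint, each induces a connected subgraph, and every pair is joined by at least one edge of G. Contracting each set to a single vertex therefore yields K_{4} as a minor, and since treewidth is minor-monotone, tw(G) ≥ tw(K_{4}) = 3. Hence tw(G) = 3 exactly.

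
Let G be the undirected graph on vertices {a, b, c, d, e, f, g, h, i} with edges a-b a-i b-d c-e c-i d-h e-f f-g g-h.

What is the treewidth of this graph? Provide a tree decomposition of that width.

Every bag has size at most 3, so the width is 3 − 1 = 2 and tw(G) ≤ 2. The edges g–h–d–b–a–i–c–e–f–g form a cycle, so G is not a tree and its treewidth is at least 2. The upper and lower bounds meet at 2, so that is the treewidth.

Treewidth 2.
Bags: B1 = {d, g, h}  B2 = {b, d, g}  B3 = {a, b, g}  B4 = {a, g, i}  B5 = {c, g, i}  B6 = {c, e, g}  B7 = {e, f, g}
Tree: B1–B2, B2–B3, B3–B4, B4–B5, B5–B6, B6–B7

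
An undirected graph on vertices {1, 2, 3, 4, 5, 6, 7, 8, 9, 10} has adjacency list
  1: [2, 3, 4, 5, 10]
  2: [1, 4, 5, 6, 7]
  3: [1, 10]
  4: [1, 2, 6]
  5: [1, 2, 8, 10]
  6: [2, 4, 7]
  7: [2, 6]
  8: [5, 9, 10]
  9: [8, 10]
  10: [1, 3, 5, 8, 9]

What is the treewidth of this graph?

2

A width-2 tree decomposition is:
Bags: B1 = {1, 2, 5}  B2 = {1, 5, 10}  B3 = {1, 2, 4}  B4 = {5, 8, 10}  B5 = {2, 4, 6}  B6 = {8, 9, 10}  B7 = {2, 6, 7}  B8 = {1, 3, 10}
Tree: B1–B2, B1–B3, B2–B4, B3–B5, B4–B6, B5–B7, B2–B8
Every bag has size at most 3, so the width is 3 − 1 = 2 and tw(G) ≤ 2. For the lower bound, the 3 vertices {1, 3, 10} are pairwise adjacent, and any tree decomposition puts a clique entirely inside one bag — forcing width ≥ 2. Hence tw(G) = 2 exactly.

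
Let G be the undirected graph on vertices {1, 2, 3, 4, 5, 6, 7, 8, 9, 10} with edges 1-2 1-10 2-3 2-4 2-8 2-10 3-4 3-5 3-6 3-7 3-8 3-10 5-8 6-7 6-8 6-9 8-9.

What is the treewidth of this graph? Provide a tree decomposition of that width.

Treewidth 2.
One optimal decomposition is:
Bags: B1 = {2, 3, 8}  B2 = {2, 3, 10}  B3 = {3, 6, 8}  B4 = {2, 3, 4}  B5 = {3, 6, 7}  B6 = {1, 2, 10}  B7 = {3, 5, 8}  B8 = {6, 8, 9}
Tree: B1–B2, B1–B3, B1–B4, B3–B5, B2–B6, B1–B7, B3–B8

The largest bag has 3 vertices, giving width 2; this decomposition certifies tw(G) ≤ 2. Conversely, {1, 2, 10} is a clique of size 3, and the vertices of any clique must share a bag in every tree decomposition; so some bag has ≥ 3 vertices and tw(G) ≥ 2. Therefore the treewidth is 2.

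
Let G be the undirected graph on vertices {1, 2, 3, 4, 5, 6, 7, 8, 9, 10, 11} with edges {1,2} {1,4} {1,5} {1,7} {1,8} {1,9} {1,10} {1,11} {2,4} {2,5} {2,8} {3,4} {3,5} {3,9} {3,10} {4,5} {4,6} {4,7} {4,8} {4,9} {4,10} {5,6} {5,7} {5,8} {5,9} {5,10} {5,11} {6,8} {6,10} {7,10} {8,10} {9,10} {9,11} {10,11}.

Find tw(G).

A width-4 tree decomposition is:
Bags: B1 = {1, 4, 5, 9, 10}  B2 = {1, 4, 5, 7, 10}  B3 = {3, 4, 5, 9, 10}  B4 = {1, 4, 5, 8, 10}  B5 = {1, 2, 4, 5, 8}  B6 = {4, 5, 6, 8, 10}  B7 = {1, 5, 9, 10, 11}
Tree: B1–B2, B1–B3, B1–B4, B4–B5, B4–B6, B1–B7
Each bag holds 5 vertices, so the decomposition has width 4, which upper-bounds the treewidth. On the other hand G contains the 5-clique {1, 5, 9, 10, 11}. A clique must lie in a single bag of any decomposition, so no decomposition can have width below 4. Combining the bounds, tw(G) = 4.

4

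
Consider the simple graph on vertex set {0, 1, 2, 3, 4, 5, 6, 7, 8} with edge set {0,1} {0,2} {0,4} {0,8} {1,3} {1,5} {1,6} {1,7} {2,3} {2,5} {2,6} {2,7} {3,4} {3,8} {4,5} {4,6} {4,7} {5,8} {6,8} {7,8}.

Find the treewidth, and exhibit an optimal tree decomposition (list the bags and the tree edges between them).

Every bag has size at most 5, so the width is 5 − 1 = 4 and tw(G) ≤ 4. For the lower bound: the 5 vertex sets {0,8}, {1,6}, {2,3}, {4}, {5} are disjoint, each induces a connected subgraph, and every pair is joined by at least one edge of G. Contracting each set to a single vertex therefore yields K_{5} as a minor, and since treewidth is minor-monotone, tw(G) ≥ tw(K_{5}) = 4. Hence tw(G) = 4 exactly.

Treewidth 4.
One such decomposition:
Bags: B1 = {0, 1, 2, 4, 8}  B2 = {1, 2, 4, 6, 8}  B3 = {1, 2, 3, 4, 8}  B4 = {1, 2, 4, 5, 8}  B5 = {1, 2, 4, 7, 8}
Tree: B1–B2, B2–B3, B3–B4, B4–B5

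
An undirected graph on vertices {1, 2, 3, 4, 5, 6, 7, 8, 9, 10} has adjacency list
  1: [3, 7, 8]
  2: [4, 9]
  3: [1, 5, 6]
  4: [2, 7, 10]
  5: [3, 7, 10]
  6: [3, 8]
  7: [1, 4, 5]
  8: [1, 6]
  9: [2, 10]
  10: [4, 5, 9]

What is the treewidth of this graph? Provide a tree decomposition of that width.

Treewidth 2.
One optimal decomposition is:
Bags: B1 = {3, 6, 8}  B2 = {1, 3, 8}  B3 = {1, 3, 5}  B4 = {1, 5, 7}  B5 = {5, 7, 10}  B6 = {4, 7, 10}  B7 = {4, 9, 10}  B8 = {2, 4, 9}
Tree: B1–B2, B2–B3, B3–B4, B4–B5, B5–B6, B6–B7, B7–B8

The largest bag has 3 vertices, giving width 2; this decomposition certifies tw(G) ≤ 2. The edges 6–8–1–3–6 form a cycle, so G is not a tree and its treewidth is at least 2. Combining the bounds, tw(G) = 2.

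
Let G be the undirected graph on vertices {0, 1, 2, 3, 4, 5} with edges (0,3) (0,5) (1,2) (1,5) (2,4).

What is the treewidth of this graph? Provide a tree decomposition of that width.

Treewidth 1.
Bags: B1 = {2, 4}  B2 = {1, 2}  B3 = {1, 5}  B4 = {0, 5}  B5 = {0, 3}
Tree: B1–B2, B2–B3, B3–B4, B4–B5

Every bag has size at most 2, so the width is 2 − 1 = 1 and tw(G) ≤ 1. Any graph with an edge has treewidth ≥ 1, and G has the edge 4–2. The upper and lower bounds meet at 1, so that is the treewidth.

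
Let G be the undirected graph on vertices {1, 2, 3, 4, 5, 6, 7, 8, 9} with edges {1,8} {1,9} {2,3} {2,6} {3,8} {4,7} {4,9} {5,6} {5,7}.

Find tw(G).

2

A width-2 tree decomposition is:
Bags: B1 = {1, 3, 8}  B2 = {1, 3, 9}  B3 = {3, 4, 9}  B4 = {3, 4, 7}  B5 = {3, 5, 7}  B6 = {3, 5, 6}  B7 = {2, 3, 6}
Tree: B1–B2, B2–B3, B3–B4, B4–B5, B5–B6, B6–B7
Every bag has size at most 3, so the width is 3 − 1 = 2 and tw(G) ≤ 2. Since 3–8–1–9–4–7–5–6–2–3 is a cycle in G, G is not acyclic. Forests are exactly the graphs of treewidth ≤ 1, so tw(G) ≥ 2. Hence tw(G) = 2 exactly.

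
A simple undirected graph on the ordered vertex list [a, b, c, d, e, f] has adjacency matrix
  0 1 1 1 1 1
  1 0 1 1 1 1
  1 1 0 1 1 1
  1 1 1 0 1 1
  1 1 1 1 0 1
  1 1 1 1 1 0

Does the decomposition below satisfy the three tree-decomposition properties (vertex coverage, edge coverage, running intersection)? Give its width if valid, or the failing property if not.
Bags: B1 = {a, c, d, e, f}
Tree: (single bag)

A tree decomposition must satisfy three properties: every vertex lies in some bag; for every edge, both endpoints lie together in some bag; and for every vertex, the bags containing it form a connected subtree. Here vertex b appears in no bag, so the decomposition is invalid.

No — vertex b appears in no bag.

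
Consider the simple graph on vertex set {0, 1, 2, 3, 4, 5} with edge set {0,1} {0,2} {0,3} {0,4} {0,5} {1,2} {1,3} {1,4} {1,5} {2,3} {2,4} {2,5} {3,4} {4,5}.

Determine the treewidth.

4

A width-4 tree decomposition is:
Bags: B1 = {0, 1, 2, 3, 4}  B2 = {0, 1, 2, 4, 5}
Tree: B1–B2
Every bag has size at most 5, so the width is 5 − 1 = 4 and tw(G) ≤ 4. Conversely, {0, 1, 2, 3, 4} is a clique of size 5, and the vertices of any clique must share a bag in every tree decomposition; so some bag has ≥ 5 vertices and tw(G) ≥ 4. Hence tw(G) = 4 exactly.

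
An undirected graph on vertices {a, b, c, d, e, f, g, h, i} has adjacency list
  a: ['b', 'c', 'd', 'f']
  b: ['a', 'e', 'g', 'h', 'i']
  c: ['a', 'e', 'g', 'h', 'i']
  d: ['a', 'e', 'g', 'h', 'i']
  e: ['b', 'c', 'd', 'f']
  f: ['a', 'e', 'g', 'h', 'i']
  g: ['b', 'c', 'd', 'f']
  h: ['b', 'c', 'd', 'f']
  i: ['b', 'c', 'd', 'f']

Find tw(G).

4

A width-4 tree decomposition is:
Bags: B1 = {b, c, d, f, h}  B2 = {a, b, c, d, f}  B3 = {b, c, d, f, g}  B4 = {b, c, d, e, f}  B5 = {b, c, d, f, i}
Tree: B1–B2, B2–B3, B3–B4, B4–B5
The largest bag has 5 vertices, giving width 4; this decomposition certifies tw(G) ≤ 4. For the lower bound: the 5 vertex sets {c,h}, {a,d}, {b,g}, {f}, {e} are disjoint, each induces a connected subgraph, and every pair is joined by at least one edge of G. Contracting each set to a single vertex therefore yields K_{5} as a minor, and since treewidth is minor-monotone, tw(G) ≥ tw(K_{5}) = 4. Hence tw(G) = 4 exactly.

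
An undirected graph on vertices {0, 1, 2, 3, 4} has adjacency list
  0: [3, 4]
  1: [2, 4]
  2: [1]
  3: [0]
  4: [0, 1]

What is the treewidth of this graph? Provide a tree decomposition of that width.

Every bag has size at most 2, so the width is 2 − 1 = 1 and tw(G) ≤ 1. Since G has at least one edge (e.g. 2–1), it is not an edgeless graph, so tw(G) ≥ 1. Combining the bounds, tw(G) = 1.

Treewidth 1.
One such decomposition:
Bags: B1 = {1, 2}  B2 = {1, 4}  B3 = {0, 4}  B4 = {0, 3}
Tree: B1–B2, B2–B3, B3–B4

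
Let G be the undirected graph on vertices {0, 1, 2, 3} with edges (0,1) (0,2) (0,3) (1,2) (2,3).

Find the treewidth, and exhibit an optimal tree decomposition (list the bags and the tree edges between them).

Treewidth 2.
Bags: B1 = {0, 1, 2}  B2 = {0, 2, 3}
Tree: B1–B2

Every bag has size at most 3, so the width is 3 − 1 = 2 and tw(G) ≤ 2. For the lower bound, the 3 vertices {0, 1, 2} are pairwise adjacent, and any tree decomposition puts a clique entirely inside one bag — forcing width ≥ 2. Therefore the treewidth is 2.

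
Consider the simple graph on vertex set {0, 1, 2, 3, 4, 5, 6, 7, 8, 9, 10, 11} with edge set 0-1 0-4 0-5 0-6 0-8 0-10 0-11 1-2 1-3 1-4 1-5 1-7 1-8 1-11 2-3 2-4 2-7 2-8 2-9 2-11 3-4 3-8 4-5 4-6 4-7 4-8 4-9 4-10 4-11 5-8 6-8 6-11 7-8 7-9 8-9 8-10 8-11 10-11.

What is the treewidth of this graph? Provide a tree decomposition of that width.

Each bag holds 5 vertices, so the decomposition has width 4, which upper-bounds the treewidth. On the other hand G contains the 5-clique {0, 1, 4, 8, 11}. A clique must lie in a single bag of any decomposition, so no decomposition can have width below 4. Hence tw(G) = 4 exactly.

Treewidth 4.
Bags: B1 = {1, 2, 4, 8, 11}  B2 = {1, 2, 4, 7, 8}  B3 = {0, 1, 4, 8, 11}  B4 = {0, 1, 4, 5, 8}  B5 = {0, 4, 6, 8, 11}  B6 = {1, 2, 3, 4, 8}  B7 = {2, 4, 7, 8, 9}  B8 = {0, 4, 8, 10, 11}
Tree: B1–B2, B1–B3, B3–B4, B3–B5, B1–B6, B2–B7, B3–B8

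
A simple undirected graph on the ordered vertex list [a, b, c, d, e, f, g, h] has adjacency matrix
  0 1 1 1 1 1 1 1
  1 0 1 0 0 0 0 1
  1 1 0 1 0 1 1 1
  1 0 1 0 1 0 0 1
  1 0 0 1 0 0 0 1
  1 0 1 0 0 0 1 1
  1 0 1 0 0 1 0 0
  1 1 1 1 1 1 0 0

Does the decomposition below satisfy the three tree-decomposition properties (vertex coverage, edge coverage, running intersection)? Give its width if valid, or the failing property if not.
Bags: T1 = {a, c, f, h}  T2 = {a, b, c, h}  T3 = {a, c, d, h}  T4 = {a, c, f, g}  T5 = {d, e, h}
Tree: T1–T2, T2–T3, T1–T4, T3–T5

A tree decomposition must satisfy three properties: every vertex lies in some bag; for every edge, both endpoints lie together in some bag; and for every vertex, the bags containing it form a connected subtree. Here edge (a,e) lies in no bag, so the decomposition is invalid.

No — edge (a,e) lies in no bag.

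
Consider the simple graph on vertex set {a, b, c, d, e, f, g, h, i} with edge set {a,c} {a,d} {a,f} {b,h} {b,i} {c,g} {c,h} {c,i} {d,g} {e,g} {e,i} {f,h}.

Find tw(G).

A width-3 tree decomposition is:
Bags: B1 = {a, b, f, h}  B2 = {a, b, c, h}  B3 = {a, b, c, i}  B4 = {a, c, d, i}  B5 = {c, d, g, i}  B6 = {d, e, g, i}
Tree: B1–B2, B2–B3, B3–B4, B4–B5, B5–B6
The largest bag has 4 vertices, giving width 3; this decomposition certifies tw(G) ≤ 3. For the lower bound: the 4 vertex sets {b,f,h}, {a}, {c}, {d,e,g,i} are disjoint, each induces a connected subgraph, and every pair is joined by at least one edge of G. Contracting each set to a single vertex therefore yields K_{4} as a minor, and since treewidth is minor-monotone, tw(G) ≥ tw(K_{4}) = 3. The upper and lower bounds meet at 3, so that is the treewidth.

3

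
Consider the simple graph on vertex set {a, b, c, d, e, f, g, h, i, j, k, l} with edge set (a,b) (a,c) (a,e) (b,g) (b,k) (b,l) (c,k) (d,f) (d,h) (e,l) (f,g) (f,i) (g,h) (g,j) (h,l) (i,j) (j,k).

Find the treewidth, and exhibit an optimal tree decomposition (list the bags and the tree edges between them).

Treewidth 3.
One such decomposition:
Bags: B1 = {a, c, e, l}  B2 = {a, b, c, l}  B3 = {b, c, k, l}  B4 = {b, h, k, l}  B5 = {b, g, h, k}  B6 = {g, h, j, k}  B7 = {d, g, h, j}  B8 = {d, f, g, j}  B9 = {d, f, i, j}
Tree: B1–B2, B2–B3, B3–B4, B4–B5, B5–B6, B6–B7, B7–B8, B8–B9

Each bag holds 4 vertices, so the decomposition has width 3, which upper-bounds the treewidth. For the lower bound: the 4 vertex sets {a,c,e}, {l}, {b}, {g,h,j,k} are disjoint, each induces a connected subgraph, and every pair is joined by at least one edge of G. Contracting each set to a single vertex therefore yields K_{4} as a minor, and since treewidth is minor-monotone, tw(G) ≥ tw(K_{4}) = 3. Hence tw(G) = 3 exactly.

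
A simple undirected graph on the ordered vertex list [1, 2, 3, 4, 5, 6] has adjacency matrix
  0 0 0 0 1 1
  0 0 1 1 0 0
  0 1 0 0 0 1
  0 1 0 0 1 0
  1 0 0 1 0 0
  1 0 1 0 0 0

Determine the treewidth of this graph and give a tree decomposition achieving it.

The largest bag has 3 vertices, giving width 2; this decomposition certifies tw(G) ≤ 2. The edges 3–2–4–5–1–6–3 form a cycle, so G is not a tree and its treewidth is at least 2. The upper and lower bounds meet at 2, so that is the treewidth.

Treewidth 2.
One such decomposition:
Bags: B1 = {2, 3, 4}  B2 = {3, 4, 5}  B3 = {1, 3, 5}  B4 = {1, 3, 6}
Tree: B1–B2, B2–B3, B3–B4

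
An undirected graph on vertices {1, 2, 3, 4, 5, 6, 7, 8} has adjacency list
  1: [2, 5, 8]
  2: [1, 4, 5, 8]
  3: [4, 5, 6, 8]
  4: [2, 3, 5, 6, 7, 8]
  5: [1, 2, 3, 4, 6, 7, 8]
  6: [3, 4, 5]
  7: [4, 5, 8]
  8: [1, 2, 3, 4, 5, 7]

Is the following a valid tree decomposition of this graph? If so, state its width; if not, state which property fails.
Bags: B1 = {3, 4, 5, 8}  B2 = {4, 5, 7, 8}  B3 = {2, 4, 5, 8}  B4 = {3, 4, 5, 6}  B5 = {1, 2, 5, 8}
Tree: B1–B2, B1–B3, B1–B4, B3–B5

Vertex coverage: the bags together contain {1, 2, 3, 4, 5, 6, 7, 8}, the full vertex set. Edge coverage: each edge of G has both endpoints in at least one bag. Running intersection: for every vertex, the bags containing it form a connected subtree. All three properties hold, so this is a valid tree decomposition of width max|bag| − 1 = 3, and hence tw(G) ≤ 3.

Yes; width 3.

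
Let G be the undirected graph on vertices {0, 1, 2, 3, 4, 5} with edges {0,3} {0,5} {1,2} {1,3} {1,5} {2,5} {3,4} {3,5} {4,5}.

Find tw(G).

A width-2 tree decomposition is:
Bags: B1 = {1, 3, 5}  B2 = {0, 3, 5}  B3 = {1, 2, 5}  B4 = {3, 4, 5}
Tree: B1–B2, B1–B3, B2–B4
Every bag has size at most 3, so the width is 3 − 1 = 2 and tw(G) ≤ 2. For the lower bound, the 3 vertices {1, 2, 5} are pairwise adjacent, and any tree decomposition puts a clique entirely inside one bag — forcing width ≥ 2. Combining the bounds, tw(G) = 2.

2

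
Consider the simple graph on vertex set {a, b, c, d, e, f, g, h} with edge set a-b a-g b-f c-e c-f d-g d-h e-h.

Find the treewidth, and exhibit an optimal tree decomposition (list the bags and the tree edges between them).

Treewidth 2.
One optimal decomposition is:
Bags: B1 = {a, b, f}  B2 = {a, f, g}  B3 = {d, f, g}  B4 = {d, f, h}  B5 = {e, f, h}  B6 = {c, e, f}
Tree: B1–B2, B2–B3, B3–B4, B4–B5, B5–B6

Every bag has size at most 3, so the width is 3 − 1 = 2 and tw(G) ≤ 2. For the lower bound, G contains the cycle f–b–a–g–d–h–e–c–f, so G is not a forest; only forests have treewidth ≤ 1, hence tw(G) ≥ 2. Hence tw(G) = 2 exactly.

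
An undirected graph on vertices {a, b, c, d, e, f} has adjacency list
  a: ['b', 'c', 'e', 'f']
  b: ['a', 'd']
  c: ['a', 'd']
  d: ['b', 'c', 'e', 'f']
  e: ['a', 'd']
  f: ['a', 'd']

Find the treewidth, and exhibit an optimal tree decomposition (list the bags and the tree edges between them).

Every bag has size at most 3, so the width is 3 − 1 = 2 and tw(G) ≤ 2. For the lower bound, G contains the cycle d–c–a–f–d, so G is not a forest; only forests have treewidth ≤ 1, hence tw(G) ≥ 2. The upper and lower bounds meet at 2, so that is the treewidth.

Treewidth 2.
Bags: B1 = {a, c, d}  B2 = {a, d, f}  B3 = {a, d, e}  B4 = {a, b, d}
Tree: B1–B2, B2–B3, B3–B4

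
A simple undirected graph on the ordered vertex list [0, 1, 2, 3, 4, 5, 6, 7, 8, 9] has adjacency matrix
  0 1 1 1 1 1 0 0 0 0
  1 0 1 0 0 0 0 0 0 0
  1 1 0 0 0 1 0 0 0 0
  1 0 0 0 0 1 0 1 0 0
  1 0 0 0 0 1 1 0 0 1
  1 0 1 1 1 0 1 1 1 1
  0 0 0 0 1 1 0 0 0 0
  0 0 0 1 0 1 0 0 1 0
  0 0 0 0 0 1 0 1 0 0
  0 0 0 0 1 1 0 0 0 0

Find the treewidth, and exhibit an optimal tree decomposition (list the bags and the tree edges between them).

Each bag holds 3 vertices, so the decomposition has width 2, which upper-bounds the treewidth. Conversely, {0, 1, 2} is a clique of size 3, and the vertices of any clique must share a bag in every tree decomposition; so some bag has ≥ 3 vertices and tw(G) ≥ 2. Hence tw(G) = 2 exactly.

Treewidth 2.
One optimal decomposition is:
Bags: B1 = {0, 3, 5}  B2 = {0, 4, 5}  B3 = {4, 5, 6}  B4 = {4, 5, 9}  B5 = {3, 5, 7}  B6 = {0, 2, 5}  B7 = {0, 1, 2}  B8 = {5, 7, 8}
Tree: B1–B2, B2–B3, B3–B4, B1–B5, B1–B6, B6–B7, B5–B8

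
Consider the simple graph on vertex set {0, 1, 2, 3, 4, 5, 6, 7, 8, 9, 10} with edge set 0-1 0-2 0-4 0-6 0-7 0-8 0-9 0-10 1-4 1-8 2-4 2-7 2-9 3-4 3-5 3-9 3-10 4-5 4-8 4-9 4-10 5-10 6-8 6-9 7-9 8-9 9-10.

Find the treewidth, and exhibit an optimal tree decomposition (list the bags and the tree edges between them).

Each bag holds 4 vertices, so the decomposition has width 3, which upper-bounds the treewidth. On the other hand G contains the 4-clique {0, 1, 4, 8}. A clique must lie in a single bag of any decomposition, so no decomposition can have width below 3. Hence tw(G) = 3 exactly.

Treewidth 3.
Bags: B1 = {0, 6, 8, 9}  B2 = {0, 4, 8, 9}  B3 = {0, 2, 4, 9}  B4 = {0, 2, 7, 9}  B5 = {0, 4, 9, 10}  B6 = {0, 1, 4, 8}  B7 = {3, 4, 9, 10}  B8 = {3, 4, 5, 10}
Tree: B1–B2, B2–B3, B3–B4, B2–B5, B2–B6, B5–B7, B7–B8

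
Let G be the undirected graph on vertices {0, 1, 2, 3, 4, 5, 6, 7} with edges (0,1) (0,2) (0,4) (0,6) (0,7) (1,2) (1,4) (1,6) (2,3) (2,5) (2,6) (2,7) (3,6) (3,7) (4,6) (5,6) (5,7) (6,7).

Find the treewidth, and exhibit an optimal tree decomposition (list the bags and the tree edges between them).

Each bag holds 4 vertices, so the decomposition has width 3, which upper-bounds the treewidth. For the lower bound, the 4 vertices {0, 1, 2, 6} are pairwise adjacent, and any tree decomposition puts a clique entirely inside one bag — forcing width ≥ 3. Hence tw(G) = 3 exactly.

Treewidth 3.
Bags: B1 = {0, 2, 6, 7}  B2 = {0, 1, 2, 6}  B3 = {2, 5, 6, 7}  B4 = {2, 3, 6, 7}  B5 = {0, 1, 4, 6}
Tree: B1–B2, B1–B3, B1–B4, B2–B5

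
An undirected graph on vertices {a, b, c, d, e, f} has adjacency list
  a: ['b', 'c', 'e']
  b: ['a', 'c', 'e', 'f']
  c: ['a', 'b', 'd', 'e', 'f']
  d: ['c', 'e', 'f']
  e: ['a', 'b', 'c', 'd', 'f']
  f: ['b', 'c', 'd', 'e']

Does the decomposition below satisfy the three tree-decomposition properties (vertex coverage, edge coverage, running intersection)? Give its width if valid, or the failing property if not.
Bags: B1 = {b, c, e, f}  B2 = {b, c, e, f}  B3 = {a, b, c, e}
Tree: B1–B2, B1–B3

A tree decomposition must satisfy three properties: every vertex lies in some bag; for every edge, both endpoints lie together in some bag; and for every vertex, the bags containing it form a connected subtree. Here vertex d appears in no bag, so the decomposition is invalid.

No — vertex d appears in no bag.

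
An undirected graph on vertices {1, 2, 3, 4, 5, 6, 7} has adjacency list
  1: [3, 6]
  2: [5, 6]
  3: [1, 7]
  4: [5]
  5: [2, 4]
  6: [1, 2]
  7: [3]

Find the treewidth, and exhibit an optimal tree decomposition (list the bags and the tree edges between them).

Treewidth 1.
One such decomposition:
Bags: B1 = {3, 7}  B2 = {1, 3}  B3 = {1, 6}  B4 = {2, 6}  B5 = {2, 5}  B6 = {4, 5}
Tree: B1–B2, B2–B3, B3–B4, B4–B5, B5–B6

The largest bag has 2 vertices, giving width 1; this decomposition certifies tw(G) ≤ 1. Since G has at least one edge (e.g. 7–3), it is not an edgeless graph, so tw(G) ≥ 1. Hence tw(G) = 1 exactly.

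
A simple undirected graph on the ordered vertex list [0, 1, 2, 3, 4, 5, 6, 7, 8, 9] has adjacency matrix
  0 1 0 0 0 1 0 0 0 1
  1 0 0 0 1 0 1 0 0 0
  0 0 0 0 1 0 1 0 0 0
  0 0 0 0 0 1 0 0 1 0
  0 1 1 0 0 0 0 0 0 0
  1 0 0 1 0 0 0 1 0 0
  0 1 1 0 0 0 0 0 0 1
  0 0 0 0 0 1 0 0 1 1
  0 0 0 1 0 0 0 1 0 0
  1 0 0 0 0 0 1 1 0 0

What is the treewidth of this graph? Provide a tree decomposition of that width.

Treewidth 2.
One such decomposition:
Bags: B1 = {2, 4, 6}  B2 = {1, 4, 6}  B3 = {1, 6, 9}  B4 = {0, 1, 9}  B5 = {0, 7, 9}  B6 = {0, 5, 7}  B7 = {5, 7, 8}  B8 = {3, 5, 8}
Tree: B1–B2, B2–B3, B3–B4, B4–B5, B5–B6, B6–B7, B7–B8

Every bag has size at most 3, so the width is 3 − 1 = 2 and tw(G) ≤ 2. Since 2–4–1–6–2 is a cycle in G, G is not acyclic. Forests are exactly the graphs of treewidth ≤ 1, so tw(G) ≥ 2. Combining the bounds, tw(G) = 2.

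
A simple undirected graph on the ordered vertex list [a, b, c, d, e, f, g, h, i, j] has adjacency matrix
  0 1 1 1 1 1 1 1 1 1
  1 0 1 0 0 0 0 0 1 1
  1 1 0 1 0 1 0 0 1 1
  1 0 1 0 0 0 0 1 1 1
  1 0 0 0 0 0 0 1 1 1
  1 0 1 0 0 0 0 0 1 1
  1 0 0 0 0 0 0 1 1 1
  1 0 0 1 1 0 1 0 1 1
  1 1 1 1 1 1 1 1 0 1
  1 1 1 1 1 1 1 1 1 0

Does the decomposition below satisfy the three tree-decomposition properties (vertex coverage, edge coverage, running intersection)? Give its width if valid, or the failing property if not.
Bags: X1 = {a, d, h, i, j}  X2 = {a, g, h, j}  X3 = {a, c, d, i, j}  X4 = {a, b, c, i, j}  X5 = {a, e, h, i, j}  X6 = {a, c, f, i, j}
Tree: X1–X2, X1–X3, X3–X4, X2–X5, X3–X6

A tree decomposition must satisfy three properties: every vertex lies in some bag; for every edge, both endpoints lie together in some bag; and for every vertex, the bags containing it form a connected subtree. Here edge (i,g) lies in no bag, so the decomposition is invalid.

No — edge (i,g) lies in no bag.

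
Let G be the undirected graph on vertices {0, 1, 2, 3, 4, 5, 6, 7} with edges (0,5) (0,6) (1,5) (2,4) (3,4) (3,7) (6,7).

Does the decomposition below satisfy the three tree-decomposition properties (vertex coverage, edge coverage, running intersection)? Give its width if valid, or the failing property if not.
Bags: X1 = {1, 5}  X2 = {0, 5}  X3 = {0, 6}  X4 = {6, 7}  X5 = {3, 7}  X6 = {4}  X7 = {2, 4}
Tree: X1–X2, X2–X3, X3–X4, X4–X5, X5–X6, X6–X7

A tree decomposition must satisfy three properties: every vertex lies in some bag; for every edge, both endpoints lie together in some bag; and for every vertex, the bags containing it form a connected subtree. Here edge (3,4) lies in no bag, so the decomposition is invalid.

No — edge (3,4) lies in no bag.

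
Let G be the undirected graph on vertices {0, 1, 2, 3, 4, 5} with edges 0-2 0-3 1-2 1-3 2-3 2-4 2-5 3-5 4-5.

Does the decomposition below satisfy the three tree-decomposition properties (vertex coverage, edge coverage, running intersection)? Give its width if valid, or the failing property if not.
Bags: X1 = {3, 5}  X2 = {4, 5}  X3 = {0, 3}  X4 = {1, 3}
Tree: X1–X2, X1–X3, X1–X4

A tree decomposition must satisfy three properties: every vertex lies in some bag; for every edge, both endpoints lie together in some bag; and for every vertex, the bags containing it form a connected subtree. Here vertex 2 appears in no bag, so the decomposition is invalid.

No — vertex 2 appears in no bag.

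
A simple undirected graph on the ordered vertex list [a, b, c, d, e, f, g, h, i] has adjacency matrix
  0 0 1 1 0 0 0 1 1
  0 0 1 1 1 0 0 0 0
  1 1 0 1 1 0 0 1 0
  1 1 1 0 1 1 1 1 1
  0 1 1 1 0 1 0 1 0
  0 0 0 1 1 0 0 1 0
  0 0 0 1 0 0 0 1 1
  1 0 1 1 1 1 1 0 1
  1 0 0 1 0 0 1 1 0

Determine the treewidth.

3

A width-3 tree decomposition is:
Bags: B1 = {a, c, d, h}  B2 = {a, d, h, i}  B3 = {d, g, h, i}  B4 = {c, d, e, h}  B5 = {b, c, d, e}  B6 = {d, e, f, h}
Tree: B1–B2, B2–B3, B1–B4, B4–B5, B4–B6
Every bag has size at most 4, so the width is 4 − 1 = 3 and tw(G) ≤ 3. For the lower bound, the 4 vertices {c, d, e, h} are pairwise adjacent, and any tree decomposition puts a clique entirely inside one bag — forcing width ≥ 3. The upper and lower bounds meet at 3, so that is the treewidth.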